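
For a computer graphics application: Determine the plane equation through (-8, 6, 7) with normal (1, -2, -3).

The plane through P with normal n = (a, b, c) satisfies n·(r - P) = 0,
i.e. ax + by + cz = a·x₀ + b·y₀ + c·z₀.
d = 1·(-8) + (-2)·6 + (-3)·7
  = -8 - 12 - 21
  = -41
Equation: x - 2y - 3z = -41

x - 2y - 3z = -41


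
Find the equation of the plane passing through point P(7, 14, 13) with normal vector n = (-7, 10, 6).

The plane through P with normal n = (a, b, c) satisfies n·(r - P) = 0,
i.e. ax + by + cz = a·x₀ + b·y₀ + c·z₀.
d = (-7)·7 + 10·14 + 6·13
  = -49 + 140 + 78
  = 169
Equation: -7x + 10y + 6z = 169

-7x + 10y + 6z = 169


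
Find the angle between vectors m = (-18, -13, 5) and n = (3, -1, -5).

m·n = (-18)·3 + (-13)·(-1) + 5·(-5) = -54 + 13 - 25 = -66
|m| = √((-18)² + (-13)² + 5²) = √518 ≈ 22.76
|n| = √(3² + (-1)² + (-5)²) = √35 ≈ 5.916
cos θ = (m·n)/(|m||n|) = -66/(22.76·5.916) ≈ -0.4902
θ = arccos(-0.4902) ≈ 119.4°

119.4°


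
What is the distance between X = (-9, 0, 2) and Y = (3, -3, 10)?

d = √[(x₂-x₁)² + (y₂-y₁)² + (z₂-z₁)²]
  = √[12² + (-3)² + 8²]
  = √[144 + 9 + 64]
  = √217
  ≈ 14.73

14.73


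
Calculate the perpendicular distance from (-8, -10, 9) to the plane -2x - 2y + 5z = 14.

distance = |a·x₀ + b·y₀ + c·z₀ - d| / √(a² + b² + c²)
  = |(-2)·(-8) + (-2)·(-10) + 5·9 - 14| / √((-2)² + (-2)² + 5²)
  = |16 + 20 + 45 - 14| / √(4 + 4 + 25)
  = |67| / √33
  = 67 / 5.745
  ≈ 11.66

11.66


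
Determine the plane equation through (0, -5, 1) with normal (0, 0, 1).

The plane through P with normal n = (a, b, c) satisfies n·(r - P) = 0,
i.e. ax + by + cz = a·x₀ + b·y₀ + c·z₀.
d = 0·0 + 0·(-5) + 1·1
  = 0 + 0 + 1
  = 1
Equation: z = 1

z = 1


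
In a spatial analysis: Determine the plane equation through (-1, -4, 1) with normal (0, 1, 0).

The plane through P with normal n = (a, b, c) satisfies n·(r - P) = 0,
i.e. ax + by + cz = a·x₀ + b·y₀ + c·z₀.
d = 0·(-1) + 1·(-4) + 0·1
  = 0 - 4 + 0
  = -4
Equation: y = -4

y = -4


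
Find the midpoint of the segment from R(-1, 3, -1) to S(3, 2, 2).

M = ((x₁+x₂)/2, (y₁+y₂)/2, (z₁+z₂)/2)
  = ((-1 + 3)/2, (3 + 2)/2, (-1 + 2)/2)
  = (2/2, 5/2, 1/2)
  = (1, 2.5, 0.5)

(1, 2.5, 0.5)


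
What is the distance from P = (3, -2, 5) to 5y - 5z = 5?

distance = |a·x₀ + b·y₀ + c·z₀ - d| / √(a² + b² + c²)
  = |0·3 + 5·(-2) + (-5)·5 - 5| / √(0² + 5² + (-5)²)
  = |0 - 10 - 25 - 5| / √(0 + 25 + 25)
  = |-40| / √50
  = 40 / 7.071
  ≈ 5.657

5.657


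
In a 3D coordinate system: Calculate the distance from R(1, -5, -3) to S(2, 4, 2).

d = √[(x₂-x₁)² + (y₂-y₁)² + (z₂-z₁)²]
  = √[1² + 9² + 5²]
  = √[1 + 81 + 25]
  = √107
  ≈ 10.34

10.34


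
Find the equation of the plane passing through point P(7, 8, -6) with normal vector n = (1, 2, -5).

The plane through P with normal n = (a, b, c) satisfies n·(r - P) = 0,
i.e. ax + by + cz = a·x₀ + b·y₀ + c·z₀.
d = 1·7 + 2·8 + (-5)·(-6)
  = 7 + 16 + 30
  = 53
Equation: x + 2y - 5z = 53

x + 2y - 5z = 53


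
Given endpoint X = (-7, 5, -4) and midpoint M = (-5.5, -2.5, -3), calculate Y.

Y = 2M - X
  = (2·(-5.5) - (-7), 2·(-2.5) - 5, 2·(-3) - (-4))
  = (-11 + 7, -5 - 5, -6 + 4)
  = (-4, -10, -2)

(-4, -10, -2)


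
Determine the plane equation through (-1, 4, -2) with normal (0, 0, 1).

The plane through P with normal n = (a, b, c) satisfies n·(r - P) = 0,
i.e. ax + by + cz = a·x₀ + b·y₀ + c·z₀.
d = 0·(-1) + 0·4 + 1·(-2)
  = 0 + 0 - 2
  = -2
Equation: z = -2

z = -2


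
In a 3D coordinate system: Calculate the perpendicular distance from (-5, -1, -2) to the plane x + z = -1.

distance = |a·x₀ + b·y₀ + c·z₀ - d| / √(a² + b² + c²)
  = |1·(-5) + 0·(-1) + 1·(-2) - (-1)| / √(1² + 0² + 1²)
  = |-5 + 0 - 2 + 1| / √(1 + 0 + 1)
  = |-6| / √2
  = 6 / 1.414
  ≈ 4.243

4.243


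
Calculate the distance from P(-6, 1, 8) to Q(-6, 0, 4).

d = √[(x₂-x₁)² + (y₂-y₁)² + (z₂-z₁)²]
  = √[0² + (-1)² + (-4)²]
  = √[0 + 1 + 16]
  = √17
  ≈ 4.123

4.123


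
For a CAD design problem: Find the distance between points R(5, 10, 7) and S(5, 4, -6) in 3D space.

d = √[(x₂-x₁)² + (y₂-y₁)² + (z₂-z₁)²]
  = √[0² + (-6)² + (-13)²]
  = √[0 + 36 + 169]
  = √205
  ≈ 14.32

14.32


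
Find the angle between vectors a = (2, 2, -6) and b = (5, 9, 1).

a·b = 2·5 + 2·9 + (-6)·1 = 10 + 18 - 6 = 22
|a| = √(2² + 2² + (-6)²) = √44 ≈ 6.633
|b| = √(5² + 9² + 1²) = √107 ≈ 10.34
cos θ = (a·b)/(|a||b|) = 22/(6.633·10.34) ≈ 0.3206
θ = arccos(0.3206) ≈ 71.3°

71.3°


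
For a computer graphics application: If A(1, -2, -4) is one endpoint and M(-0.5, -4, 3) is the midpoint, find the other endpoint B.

B = 2M - A
  = (2·(-0.5) - 1, 2·(-4) - (-2), 2·3 - (-4))
  = (-1 - 1, -8 + 2, 6 + 4)
  = (-2, -6, 10)

(-2, -6, 10)


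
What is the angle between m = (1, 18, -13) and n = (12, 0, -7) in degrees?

m·n = 1·12 + 18·0 + (-13)·(-7) = 12 + 0 + 91 = 103
|m| = √(1² + 18² + (-13)²) = √494 ≈ 22.23
|n| = √(12² + 0² + (-7)²) = √193 ≈ 13.89
cos θ = (m·n)/(|m||n|) = 103/(22.23·13.89) ≈ 0.3336
θ = arccos(0.3336) ≈ 70.51°

70.51°


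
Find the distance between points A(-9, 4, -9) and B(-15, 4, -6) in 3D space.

d = √[(x₂-x₁)² + (y₂-y₁)² + (z₂-z₁)²]
  = √[(-6)² + 0² + 3²]
  = √[36 + 0 + 9]
  = √45
  ≈ 6.708

6.708


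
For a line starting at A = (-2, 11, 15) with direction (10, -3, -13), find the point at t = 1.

P(t) = A + t·d
  = (-2 + 10·1, 11 + (-3)·1, 15 + (-13)·1)
  = (-2 + 10, 11 - 3, 15 - 13)
  = (8, 8, 2)

(8, 8, 2)


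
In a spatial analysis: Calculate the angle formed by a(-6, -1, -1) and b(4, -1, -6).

a·b = (-6)·4 + (-1)·(-1) + (-1)·(-6) = -24 + 1 + 6 = -17
|a| = √((-6)² + (-1)² + (-1)²) = √38 ≈ 6.164
|b| = √(4² + (-1)² + (-6)²) = √53 ≈ 7.28
cos θ = (a·b)/(|a||b|) = -17/(6.164·7.28) ≈ -0.3788
θ = arccos(-0.3788) ≈ 112.3°

112.3°


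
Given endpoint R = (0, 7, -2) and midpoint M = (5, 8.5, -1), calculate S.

S = 2M - R
  = (2·5 - 0, 2·8.5 - 7, 2·(-1) - (-2))
  = (10 + 0, 17 - 7, -2 + 2)
  = (10, 10, 0)

(10, 10, 0)


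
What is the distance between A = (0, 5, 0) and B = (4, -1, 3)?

d = √[(x₂-x₁)² + (y₂-y₁)² + (z₂-z₁)²]
  = √[4² + (-6)² + 3²]
  = √[16 + 36 + 9]
  = √61
  ≈ 7.81

7.81


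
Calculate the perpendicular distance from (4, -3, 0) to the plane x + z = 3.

distance = |a·x₀ + b·y₀ + c·z₀ - d| / √(a² + b² + c²)
  = |1·4 + 0·(-3) + 1·0 - 3| / √(1² + 0² + 1²)
  = |4 + 0 + 0 - 3| / √(1 + 0 + 1)
  = |1| / √2
  = 1 / 1.414
  ≈ 0.7071

0.7071


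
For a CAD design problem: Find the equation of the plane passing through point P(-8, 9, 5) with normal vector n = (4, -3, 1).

The plane through P with normal n = (a, b, c) satisfies n·(r - P) = 0,
i.e. ax + by + cz = a·x₀ + b·y₀ + c·z₀.
d = 4·(-8) + (-3)·9 + 1·5
  = -32 - 27 + 5
  = -54
Equation: 4x - 3y + z = -54

4x - 3y + z = -54


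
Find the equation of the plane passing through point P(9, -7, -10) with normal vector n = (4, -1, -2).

The plane through P with normal n = (a, b, c) satisfies n·(r - P) = 0,
i.e. ax + by + cz = a·x₀ + b·y₀ + c·z₀.
d = 4·9 + (-1)·(-7) + (-2)·(-10)
  = 36 + 7 + 20
  = 63
Equation: 4x - y - 2z = 63

4x - y - 2z = 63


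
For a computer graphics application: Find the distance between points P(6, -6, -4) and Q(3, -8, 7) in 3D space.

d = √[(x₂-x₁)² + (y₂-y₁)² + (z₂-z₁)²]
  = √[(-3)² + (-2)² + 11²]
  = √[9 + 4 + 121]
  = √134
  ≈ 11.58

11.58


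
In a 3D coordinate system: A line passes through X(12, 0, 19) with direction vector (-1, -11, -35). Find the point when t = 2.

P(t) = X + t·d
  = (12 + (-1)·2, 0 + (-11)·2, 19 + (-35)·2)
  = (12 - 2, 0 - 22, 19 - 70)
  = (10, -22, -51)

(10, -22, -51)


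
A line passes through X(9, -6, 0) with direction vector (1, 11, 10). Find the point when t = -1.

P(t) = X + t·d
  = (9 + 1·(-1), -6 + 11·(-1), 0 + 10·(-1))
  = (9 - 1, -6 - 11, 0 - 10)
  = (8, -17, -10)

(8, -17, -10)


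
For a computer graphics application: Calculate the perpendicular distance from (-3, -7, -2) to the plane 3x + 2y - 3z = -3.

distance = |a·x₀ + b·y₀ + c·z₀ - d| / √(a² + b² + c²)
  = |3·(-3) + 2·(-7) + (-3)·(-2) - (-3)| / √(3² + 2² + (-3)²)
  = |-9 - 14 + 6 + 3| / √(9 + 4 + 9)
  = |-14| / √22
  = 14 / 4.69
  ≈ 2.985

2.985


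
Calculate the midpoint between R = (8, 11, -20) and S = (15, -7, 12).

M = ((x₁+x₂)/2, (y₁+y₂)/2, (z₁+z₂)/2)
  = ((8 + 15)/2, (11 - 7)/2, (-20 + 12)/2)
  = (23/2, 4/2, -8/2)
  = (11.5, 2, -4)

(11.5, 2, -4)


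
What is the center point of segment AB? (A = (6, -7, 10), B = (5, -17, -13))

M = ((x₁+x₂)/2, (y₁+y₂)/2, (z₁+z₂)/2)
  = ((6 + 5)/2, (-7 - 17)/2, (10 - 13)/2)
  = (11/2, -24/2, -3/2)
  = (5.5, -12, -1.5)

(5.5, -12, -1.5)


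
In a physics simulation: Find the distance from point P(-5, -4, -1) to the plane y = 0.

distance = |a·x₀ + b·y₀ + c·z₀ - d| / √(a² + b² + c²)
  = |0·(-5) + 1·(-4) + 0·(-1) - 0| / √(0² + 1² + 0²)
  = |0 - 4 + 0 + 0| / √(0 + 1 + 0)
  = |-4| / √1
  = 4 / 1
  ≈ 4

4


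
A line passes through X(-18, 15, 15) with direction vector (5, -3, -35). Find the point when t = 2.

P(t) = X + t·d
  = (-18 + 5·2, 15 + (-3)·2, 15 + (-35)·2)
  = (-18 + 10, 15 - 6, 15 - 70)
  = (-8, 9, -55)

(-8, 9, -55)


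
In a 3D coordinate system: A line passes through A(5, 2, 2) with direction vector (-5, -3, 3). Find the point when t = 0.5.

P(t) = A + t·d
  = (5 + (-5)·0.5, 2 + (-3)·0.5, 2 + 3·0.5)
  = (5 - 2.5, 2 - 1.5, 2 + 1.5)
  = (2.5, 0.5, 3.5)

(2.5, 0.5, 3.5)


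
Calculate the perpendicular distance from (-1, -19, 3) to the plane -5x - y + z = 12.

distance = |a·x₀ + b·y₀ + c·z₀ - d| / √(a² + b² + c²)
  = |(-5)·(-1) + (-1)·(-19) + 1·3 - 12| / √((-5)² + (-1)² + 1²)
  = |5 + 19 + 3 - 12| / √(25 + 1 + 1)
  = |15| / √27
  = 15 / 5.196
  ≈ 2.887

2.887


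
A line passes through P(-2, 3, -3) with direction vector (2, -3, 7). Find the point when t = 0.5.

P(t) = P + t·d
  = (-2 + 2·0.5, 3 + (-3)·0.5, -3 + 7·0.5)
  = (-2 + 1, 3 - 1.5, -3 + 3.5)
  = (-1, 1.5, 0.5)

(-1, 1.5, 0.5)


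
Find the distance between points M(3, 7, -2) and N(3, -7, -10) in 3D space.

d = √[(x₂-x₁)² + (y₂-y₁)² + (z₂-z₁)²]
  = √[0² + (-14)² + (-8)²]
  = √[0 + 196 + 64]
  = √260
  ≈ 16.12

16.12


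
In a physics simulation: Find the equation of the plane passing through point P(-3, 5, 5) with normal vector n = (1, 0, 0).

The plane through P with normal n = (a, b, c) satisfies n·(r - P) = 0,
i.e. ax + by + cz = a·x₀ + b·y₀ + c·z₀.
d = 1·(-3) + 0·5 + 0·5
  = -3 + 0 + 0
  = -3
Equation: x = -3

x = -3


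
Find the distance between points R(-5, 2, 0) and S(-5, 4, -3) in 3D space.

d = √[(x₂-x₁)² + (y₂-y₁)² + (z₂-z₁)²]
  = √[0² + 2² + (-3)²]
  = √[0 + 4 + 9]
  = √13
  ≈ 3.606

3.606


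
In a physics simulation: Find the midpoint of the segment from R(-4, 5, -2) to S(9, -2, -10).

M = ((x₁+x₂)/2, (y₁+y₂)/2, (z₁+z₂)/2)
  = ((-4 + 9)/2, (5 - 2)/2, (-2 - 10)/2)
  = (5/2, 3/2, -12/2)
  = (2.5, 1.5, -6)

(2.5, 1.5, -6)


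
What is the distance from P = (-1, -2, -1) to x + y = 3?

distance = |a·x₀ + b·y₀ + c·z₀ - d| / √(a² + b² + c²)
  = |1·(-1) + 1·(-2) + 0·(-1) - 3| / √(1² + 1² + 0²)
  = |-1 - 2 + 0 - 3| / √(1 + 1 + 0)
  = |-6| / √2
  = 6 / 1.414
  ≈ 4.243

4.243


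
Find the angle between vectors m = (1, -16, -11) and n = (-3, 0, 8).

m·n = 1·(-3) + (-16)·0 + (-11)·8 = -3 + 0 - 88 = -91
|m| = √(1² + (-16)² + (-11)²) = √378 ≈ 19.44
|n| = √((-3)² + 0² + 8²) = √73 ≈ 8.544
cos θ = (m·n)/(|m||n|) = -91/(19.44·8.544) ≈ -0.5478
θ = arccos(-0.5478) ≈ 123.2°

123.2°


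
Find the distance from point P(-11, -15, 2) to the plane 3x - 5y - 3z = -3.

distance = |a·x₀ + b·y₀ + c·z₀ - d| / √(a² + b² + c²)
  = |3·(-11) + (-5)·(-15) + (-3)·2 - (-3)| / √(3² + (-5)² + (-3)²)
  = |-33 + 75 - 6 + 3| / √(9 + 25 + 9)
  = |39| / √43
  = 39 / 6.557
  ≈ 5.947

5.947


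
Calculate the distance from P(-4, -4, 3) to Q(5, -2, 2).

d = √[(x₂-x₁)² + (y₂-y₁)² + (z₂-z₁)²]
  = √[9² + 2² + (-1)²]
  = √[81 + 4 + 1]
  = √86
  ≈ 9.274

9.274


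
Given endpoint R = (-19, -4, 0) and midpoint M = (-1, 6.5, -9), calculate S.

S = 2M - R
  = (2·(-1) - (-19), 2·6.5 - (-4), 2·(-9) - 0)
  = (-2 + 19, 13 + 4, -18 + 0)
  = (17, 17, -18)

(17, 17, -18)


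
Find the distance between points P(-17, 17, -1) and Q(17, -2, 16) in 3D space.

d = √[(x₂-x₁)² + (y₂-y₁)² + (z₂-z₁)²]
  = √[34² + (-19)² + 17²]
  = √[1156 + 361 + 289]
  = √1806
  ≈ 42.5

42.5


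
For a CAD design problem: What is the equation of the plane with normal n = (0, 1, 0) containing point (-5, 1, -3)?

The plane through P with normal n = (a, b, c) satisfies n·(r - P) = 0,
i.e. ax + by + cz = a·x₀ + b·y₀ + c·z₀.
d = 0·(-5) + 1·1 + 0·(-3)
  = 0 + 1 + 0
  = 1
Equation: y = 1

y = 1


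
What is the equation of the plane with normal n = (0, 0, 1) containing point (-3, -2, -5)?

The plane through P with normal n = (a, b, c) satisfies n·(r - P) = 0,
i.e. ax + by + cz = a·x₀ + b·y₀ + c·z₀.
d = 0·(-3) + 0·(-2) + 1·(-5)
  = 0 + 0 - 5
  = -5
Equation: z = -5

z = -5


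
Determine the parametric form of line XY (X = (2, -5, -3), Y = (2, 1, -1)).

Direction vector d = Y - X = (2 - 2, 1 + 5, -1 + 3) = (0, 6, 2)
Parametric form r = X + t·d:
x = 2, y = -5 + 6t, z = -3 + 2t

x = 2, y = -5 + 6t, z = -3 + 2t


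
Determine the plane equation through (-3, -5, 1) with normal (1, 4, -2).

The plane through P with normal n = (a, b, c) satisfies n·(r - P) = 0,
i.e. ax + by + cz = a·x₀ + b·y₀ + c·z₀.
d = 1·(-3) + 4·(-5) + (-2)·1
  = -3 - 20 - 2
  = -25
Equation: x + 4y - 2z = -25

x + 4y - 2z = -25


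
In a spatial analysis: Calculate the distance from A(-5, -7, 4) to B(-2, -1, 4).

d = √[(x₂-x₁)² + (y₂-y₁)² + (z₂-z₁)²]
  = √[3² + 6² + 0²]
  = √[9 + 36 + 0]
  = √45
  ≈ 6.708

6.708


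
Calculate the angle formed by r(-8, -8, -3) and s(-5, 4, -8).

r·s = (-8)·(-5) + (-8)·4 + (-3)·(-8) = 40 - 32 + 24 = 32
|r| = √((-8)² + (-8)² + (-3)²) = √137 ≈ 11.7
|s| = √((-5)² + 4² + (-8)²) = √105 ≈ 10.25
cos θ = (r·s)/(|r||s|) = 32/(11.7·10.25) ≈ 0.2668
θ = arccos(0.2668) ≈ 74.53°

74.53°


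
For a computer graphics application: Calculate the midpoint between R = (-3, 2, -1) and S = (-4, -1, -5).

M = ((x₁+x₂)/2, (y₁+y₂)/2, (z₁+z₂)/2)
  = ((-3 - 4)/2, (2 - 1)/2, (-1 - 5)/2)
  = (-7/2, 1/2, -6/2)
  = (-3.5, 0.5, -3)

(-3.5, 0.5, -3)


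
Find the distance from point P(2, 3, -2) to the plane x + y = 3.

distance = |a·x₀ + b·y₀ + c·z₀ - d| / √(a² + b² + c²)
  = |1·2 + 1·3 + 0·(-2) - 3| / √(1² + 1² + 0²)
  = |2 + 3 + 0 - 3| / √(1 + 1 + 0)
  = |2| / √2
  = 2 / 1.414
  ≈ 1.414

1.414


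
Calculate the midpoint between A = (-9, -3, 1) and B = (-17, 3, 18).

M = ((x₁+x₂)/2, (y₁+y₂)/2, (z₁+z₂)/2)
  = ((-9 - 17)/2, (-3 + 3)/2, (1 + 18)/2)
  = (-26/2, 0/2, 19/2)
  = (-13, 0, 9.5)

(-13, 0, 9.5)


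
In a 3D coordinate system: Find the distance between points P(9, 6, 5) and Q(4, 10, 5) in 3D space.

d = √[(x₂-x₁)² + (y₂-y₁)² + (z₂-z₁)²]
  = √[(-5)² + 4² + 0²]
  = √[25 + 16 + 0]
  = √41
  ≈ 6.403

6.403


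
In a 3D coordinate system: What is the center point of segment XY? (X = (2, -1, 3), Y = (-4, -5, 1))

M = ((x₁+x₂)/2, (y₁+y₂)/2, (z₁+z₂)/2)
  = ((2 - 4)/2, (-1 - 5)/2, (3 + 1)/2)
  = (-2/2, -6/2, 4/2)
  = (-1, -3, 2)

(-1, -3, 2)


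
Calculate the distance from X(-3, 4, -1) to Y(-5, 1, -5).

d = √[(x₂-x₁)² + (y₂-y₁)² + (z₂-z₁)²]
  = √[(-2)² + (-3)² + (-4)²]
  = √[4 + 9 + 16]
  = √29
  ≈ 5.385

5.385


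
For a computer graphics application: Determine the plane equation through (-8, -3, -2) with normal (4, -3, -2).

The plane through P with normal n = (a, b, c) satisfies n·(r - P) = 0,
i.e. ax + by + cz = a·x₀ + b·y₀ + c·z₀.
d = 4·(-8) + (-3)·(-3) + (-2)·(-2)
  = -32 + 9 + 4
  = -19
Equation: 4x - 3y - 2z = -19

4x - 3y - 2z = -19


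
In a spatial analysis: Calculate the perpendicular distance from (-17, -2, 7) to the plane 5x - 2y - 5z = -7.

distance = |a·x₀ + b·y₀ + c·z₀ - d| / √(a² + b² + c²)
  = |5·(-17) + (-2)·(-2) + (-5)·7 - (-7)| / √(5² + (-2)² + (-5)²)
  = |-85 + 4 - 35 + 7| / √(25 + 4 + 25)
  = |-109| / √54
  = 109 / 7.348
  ≈ 14.83

14.83


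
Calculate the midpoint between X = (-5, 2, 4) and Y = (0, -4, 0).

M = ((x₁+x₂)/2, (y₁+y₂)/2, (z₁+z₂)/2)
  = ((-5 + 0)/2, (2 - 4)/2, (4 + 0)/2)
  = (-5/2, -2/2, 4/2)
  = (-2.5, -1, 2)

(-2.5, -1, 2)


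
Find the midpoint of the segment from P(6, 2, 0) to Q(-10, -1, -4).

M = ((x₁+x₂)/2, (y₁+y₂)/2, (z₁+z₂)/2)
  = ((6 - 10)/2, (2 - 1)/2, (0 - 4)/2)
  = (-4/2, 1/2, -4/2)
  = (-2, 0.5, -2)

(-2, 0.5, -2)


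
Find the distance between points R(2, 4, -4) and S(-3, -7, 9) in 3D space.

d = √[(x₂-x₁)² + (y₂-y₁)² + (z₂-z₁)²]
  = √[(-5)² + (-11)² + 13²]
  = √[25 + 121 + 169]
  = √315
  ≈ 17.75

17.75


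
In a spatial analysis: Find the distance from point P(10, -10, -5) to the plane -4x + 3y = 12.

distance = |a·x₀ + b·y₀ + c·z₀ - d| / √(a² + b² + c²)
  = |(-4)·10 + 3·(-10) + 0·(-5) - 12| / √((-4)² + 3² + 0²)
  = |-40 - 30 + 0 - 12| / √(16 + 9 + 0)
  = |-82| / √25
  = 82 / 5
  ≈ 16.4

16.4


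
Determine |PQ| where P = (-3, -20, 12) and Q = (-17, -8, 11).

d = √[(x₂-x₁)² + (y₂-y₁)² + (z₂-z₁)²]
  = √[(-14)² + 12² + (-1)²]
  = √[196 + 144 + 1]
  = √341
  ≈ 18.47

18.47


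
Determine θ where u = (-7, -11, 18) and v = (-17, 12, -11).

u·v = (-7)·(-17) + (-11)·12 + 18·(-11) = 119 - 132 - 198 = -211
|u| = √((-7)² + (-11)² + 18²) = √494 ≈ 22.23
|v| = √((-17)² + 12² + (-11)²) = √554 ≈ 23.54
cos θ = (u·v)/(|u||v|) = -211/(22.23·23.54) ≈ -0.4033
θ = arccos(-0.4033) ≈ 113.8°

113.8°


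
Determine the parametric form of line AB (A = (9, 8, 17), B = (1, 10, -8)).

Direction vector d = B - A = (1 - 9, 10 - 8, -8 - 17) = (-8, 2, -25)
Parametric form r = A + t·d:
x = 9 - 8t, y = 8 + 2t, z = 17 - 25t

x = 9 - 8t, y = 8 + 2t, z = 17 - 25t


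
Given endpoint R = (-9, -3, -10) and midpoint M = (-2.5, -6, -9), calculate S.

S = 2M - R
  = (2·(-2.5) - (-9), 2·(-6) - (-3), 2·(-9) - (-10))
  = (-5 + 9, -12 + 3, -18 + 10)
  = (4, -9, -8)

(4, -9, -8)


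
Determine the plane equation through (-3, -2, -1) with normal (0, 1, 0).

The plane through P with normal n = (a, b, c) satisfies n·(r - P) = 0,
i.e. ax + by + cz = a·x₀ + b·y₀ + c·z₀.
d = 0·(-3) + 1·(-2) + 0·(-1)
  = 0 - 2 + 0
  = -2
Equation: y = -2

y = -2


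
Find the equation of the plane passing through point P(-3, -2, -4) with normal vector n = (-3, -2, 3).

The plane through P with normal n = (a, b, c) satisfies n·(r - P) = 0,
i.e. ax + by + cz = a·x₀ + b·y₀ + c·z₀.
d = (-3)·(-3) + (-2)·(-2) + 3·(-4)
  = 9 + 4 - 12
  = 1
Equation: -3x - 2y + 3z = 1

-3x - 2y + 3z = 1


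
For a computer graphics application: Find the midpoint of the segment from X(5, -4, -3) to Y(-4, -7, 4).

M = ((x₁+x₂)/2, (y₁+y₂)/2, (z₁+z₂)/2)
  = ((5 - 4)/2, (-4 - 7)/2, (-3 + 4)/2)
  = (1/2, -11/2, 1/2)
  = (0.5, -5.5, 0.5)

(0.5, -5.5, 0.5)


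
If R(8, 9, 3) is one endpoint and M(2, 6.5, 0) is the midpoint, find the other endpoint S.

S = 2M - R
  = (2·2 - 8, 2·6.5 - 9, 2·0 - 3)
  = (4 - 8, 13 - 9, 0 - 3)
  = (-4, 4, -3)

(-4, 4, -3)


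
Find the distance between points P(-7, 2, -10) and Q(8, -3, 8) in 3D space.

d = √[(x₂-x₁)² + (y₂-y₁)² + (z₂-z₁)²]
  = √[15² + (-5)² + 18²]
  = √[225 + 25 + 324]
  = √574
  ≈ 23.96

23.96


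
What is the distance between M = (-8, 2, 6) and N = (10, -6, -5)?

d = √[(x₂-x₁)² + (y₂-y₁)² + (z₂-z₁)²]
  = √[18² + (-8)² + (-11)²]
  = √[324 + 64 + 121]
  = √509
  ≈ 22.56

22.56


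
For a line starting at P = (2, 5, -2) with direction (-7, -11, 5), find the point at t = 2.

P(t) = P + t·d
  = (2 + (-7)·2, 5 + (-11)·2, -2 + 5·2)
  = (2 - 14, 5 - 22, -2 + 10)
  = (-12, -17, 8)

(-12, -17, 8)


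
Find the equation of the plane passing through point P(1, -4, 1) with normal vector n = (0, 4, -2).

The plane through P with normal n = (a, b, c) satisfies n·(r - P) = 0,
i.e. ax + by + cz = a·x₀ + b·y₀ + c·z₀.
d = 0·1 + 4·(-4) + (-2)·1
  = 0 - 16 - 2
  = -18
Equation: 4y - 2z = -18

4y - 2z = -18


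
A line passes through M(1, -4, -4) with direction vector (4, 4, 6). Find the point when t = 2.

P(t) = M + t·d
  = (1 + 4·2, -4 + 4·2, -4 + 6·2)
  = (1 + 8, -4 + 8, -4 + 12)
  = (9, 4, 8)

(9, 4, 8)


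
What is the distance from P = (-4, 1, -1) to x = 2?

distance = |a·x₀ + b·y₀ + c·z₀ - d| / √(a² + b² + c²)
  = |1·(-4) + 0·1 + 0·(-1) - 2| / √(1² + 0² + 0²)
  = |-4 + 0 + 0 - 2| / √(1 + 0 + 0)
  = |-6| / √1
  = 6 / 1
  ≈ 6

6


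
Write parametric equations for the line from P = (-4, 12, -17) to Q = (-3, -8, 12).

Direction vector d = Q - P = (-3 + 4, -8 - 12, 12 + 17) = (1, -20, 29)
Parametric form r = P + t·d:
x = -4 + t, y = 12 - 20t, z = -17 + 29t

x = -4 + t, y = 12 - 20t, z = -17 + 29t


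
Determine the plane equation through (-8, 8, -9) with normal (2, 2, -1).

The plane through P with normal n = (a, b, c) satisfies n·(r - P) = 0,
i.e. ax + by + cz = a·x₀ + b·y₀ + c·z₀.
d = 2·(-8) + 2·8 + (-1)·(-9)
  = -16 + 16 + 9
  = 9
Equation: 2x + 2y - z = 9

2x + 2y - z = 9


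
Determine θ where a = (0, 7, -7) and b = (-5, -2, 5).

a·b = 0·(-5) + 7·(-2) + (-7)·5 = 0 - 14 - 35 = -49
|a| = √(0² + 7² + (-7)²) = √98 ≈ 9.899
|b| = √((-5)² + (-2)² + 5²) = √54 ≈ 7.348
cos θ = (a·b)/(|a||b|) = -49/(9.899·7.348) ≈ -0.6736
θ = arccos(-0.6736) ≈ 132.3°

132.3°


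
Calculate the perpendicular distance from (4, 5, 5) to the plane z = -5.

distance = |a·x₀ + b·y₀ + c·z₀ - d| / √(a² + b² + c²)
  = |0·4 + 0·5 + 1·5 - (-5)| / √(0² + 0² + 1²)
  = |0 + 0 + 5 + 5| / √(0 + 0 + 1)
  = |10| / √1
  = 10 / 1
  ≈ 10

10


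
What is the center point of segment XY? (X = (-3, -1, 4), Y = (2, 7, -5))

M = ((x₁+x₂)/2, (y₁+y₂)/2, (z₁+z₂)/2)
  = ((-3 + 2)/2, (-1 + 7)/2, (4 - 5)/2)
  = (-1/2, 6/2, -1/2)
  = (-0.5, 3, -0.5)

(-0.5, 3, -0.5)


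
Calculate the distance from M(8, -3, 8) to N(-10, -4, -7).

d = √[(x₂-x₁)² + (y₂-y₁)² + (z₂-z₁)²]
  = √[(-18)² + (-1)² + (-15)²]
  = √[324 + 1 + 225]
  = √550
  ≈ 23.45

23.45


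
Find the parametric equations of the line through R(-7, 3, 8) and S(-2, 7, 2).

Direction vector d = S - R = (-2 + 7, 7 - 3, 2 - 8) = (5, 4, -6)
Parametric form r = R + t·d:
x = -7 + 5t, y = 3 + 4t, z = 8 - 6t

x = -7 + 5t, y = 3 + 4t, z = 8 - 6t


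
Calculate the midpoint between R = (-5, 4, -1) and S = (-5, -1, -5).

M = ((x₁+x₂)/2, (y₁+y₂)/2, (z₁+z₂)/2)
  = ((-5 - 5)/2, (4 - 1)/2, (-1 - 5)/2)
  = (-10/2, 3/2, -6/2)
  = (-5, 1.5, -3)

(-5, 1.5, -3)


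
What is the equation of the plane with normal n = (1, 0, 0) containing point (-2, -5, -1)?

The plane through P with normal n = (a, b, c) satisfies n·(r - P) = 0,
i.e. ax + by + cz = a·x₀ + b·y₀ + c·z₀.
d = 1·(-2) + 0·(-5) + 0·(-1)
  = -2 + 0 + 0
  = -2
Equation: x = -2

x = -2


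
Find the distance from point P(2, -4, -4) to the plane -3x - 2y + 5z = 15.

distance = |a·x₀ + b·y₀ + c·z₀ - d| / √(a² + b² + c²)
  = |(-3)·2 + (-2)·(-4) + 5·(-4) - 15| / √((-3)² + (-2)² + 5²)
  = |-6 + 8 - 20 - 15| / √(9 + 4 + 25)
  = |-33| / √38
  = 33 / 6.164
  ≈ 5.353

5.353


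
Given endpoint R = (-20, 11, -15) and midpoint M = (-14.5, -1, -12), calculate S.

S = 2M - R
  = (2·(-14.5) - (-20), 2·(-1) - 11, 2·(-12) - (-15))
  = (-29 + 20, -2 - 11, -24 + 15)
  = (-9, -13, -9)

(-9, -13, -9)


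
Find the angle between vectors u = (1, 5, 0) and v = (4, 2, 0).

u·v = 1·4 + 5·2 + 0·0 = 4 + 10 + 0 = 14
|u| = √(1² + 5² + 0²) = √26 ≈ 5.099
|v| = √(4² + 2² + 0²) = √20 ≈ 4.472
cos θ = (u·v)/(|u||v|) = 14/(5.099·4.472) ≈ 0.6139
θ = arccos(0.6139) ≈ 52.13°

52.13°


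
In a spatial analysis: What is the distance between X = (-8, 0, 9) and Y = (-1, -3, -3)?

d = √[(x₂-x₁)² + (y₂-y₁)² + (z₂-z₁)²]
  = √[7² + (-3)² + (-12)²]
  = √[49 + 9 + 144]
  = √202
  ≈ 14.21

14.21


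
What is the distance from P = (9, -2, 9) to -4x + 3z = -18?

distance = |a·x₀ + b·y₀ + c·z₀ - d| / √(a² + b² + c²)
  = |(-4)·9 + 0·(-2) + 3·9 - (-18)| / √((-4)² + 0² + 3²)
  = |-36 + 0 + 27 + 18| / √(16 + 0 + 9)
  = |9| / √25
  = 9 / 5
  ≈ 1.8

1.8


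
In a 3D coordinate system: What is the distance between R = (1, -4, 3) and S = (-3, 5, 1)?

d = √[(x₂-x₁)² + (y₂-y₁)² + (z₂-z₁)²]
  = √[(-4)² + 9² + (-2)²]
  = √[16 + 81 + 4]
  = √101
  ≈ 10.05

10.05


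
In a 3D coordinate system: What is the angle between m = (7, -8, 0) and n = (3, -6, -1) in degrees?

m·n = 7·3 + (-8)·(-6) + 0·(-1) = 21 + 48 + 0 = 69
|m| = √(7² + (-8)² + 0²) = √113 ≈ 10.63
|n| = √(3² + (-6)² + (-1)²) = √46 ≈ 6.782
cos θ = (m·n)/(|m||n|) = 69/(10.63·6.782) ≈ 0.957
θ = arccos(0.957) ≈ 16.85°

16.85°


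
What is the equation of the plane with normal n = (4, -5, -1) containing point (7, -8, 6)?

The plane through P with normal n = (a, b, c) satisfies n·(r - P) = 0,
i.e. ax + by + cz = a·x₀ + b·y₀ + c·z₀.
d = 4·7 + (-5)·(-8) + (-1)·6
  = 28 + 40 - 6
  = 62
Equation: 4x - 5y - z = 62

4x - 5y - z = 62


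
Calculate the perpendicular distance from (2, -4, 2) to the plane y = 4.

distance = |a·x₀ + b·y₀ + c·z₀ - d| / √(a² + b² + c²)
  = |0·2 + 1·(-4) + 0·2 - 4| / √(0² + 1² + 0²)
  = |0 - 4 + 0 - 4| / √(0 + 1 + 0)
  = |-8| / √1
  = 8 / 1
  ≈ 8

8


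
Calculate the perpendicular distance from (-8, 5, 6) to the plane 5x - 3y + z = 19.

distance = |a·x₀ + b·y₀ + c·z₀ - d| / √(a² + b² + c²)
  = |5·(-8) + (-3)·5 + 1·6 - 19| / √(5² + (-3)² + 1²)
  = |-40 - 15 + 6 - 19| / √(25 + 9 + 1)
  = |-68| / √35
  = 68 / 5.916
  ≈ 11.49

11.49


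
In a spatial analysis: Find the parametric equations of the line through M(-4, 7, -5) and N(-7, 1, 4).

Direction vector d = N - M = (-7 + 4, 1 - 7, 4 + 5) = (-3, -6, 9)
Parametric form r = M + t·d:
x = -4 - 3t, y = 7 - 6t, z = -5 + 9t

x = -4 - 3t, y = 7 - 6t, z = -5 + 9t


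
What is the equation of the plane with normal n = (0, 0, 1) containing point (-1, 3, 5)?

The plane through P with normal n = (a, b, c) satisfies n·(r - P) = 0,
i.e. ax + by + cz = a·x₀ + b·y₀ + c·z₀.
d = 0·(-1) + 0·3 + 1·5
  = 0 + 0 + 5
  = 5
Equation: z = 5

z = 5


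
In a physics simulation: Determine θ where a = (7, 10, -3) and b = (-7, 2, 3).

a·b = 7·(-7) + 10·2 + (-3)·3 = -49 + 20 - 9 = -38
|a| = √(7² + 10² + (-3)²) = √158 ≈ 12.57
|b| = √((-7)² + 2² + 3²) = √62 ≈ 7.874
cos θ = (a·b)/(|a||b|) = -38/(12.57·7.874) ≈ -0.3839
θ = arccos(-0.3839) ≈ 112.6°

112.6°


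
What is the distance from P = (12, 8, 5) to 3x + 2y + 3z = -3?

distance = |a·x₀ + b·y₀ + c·z₀ - d| / √(a² + b² + c²)
  = |3·12 + 2·8 + 3·5 - (-3)| / √(3² + 2² + 3²)
  = |36 + 16 + 15 + 3| / √(9 + 4 + 9)
  = |70| / √22
  = 70 / 4.69
  ≈ 14.92

14.92


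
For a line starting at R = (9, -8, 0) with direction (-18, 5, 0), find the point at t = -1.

P(t) = R + t·d
  = (9 + (-18)·(-1), -8 + 5·(-1), 0 + 0·(-1))
  = (9 + 18, -8 - 5, 0 + 0)
  = (27, -13, 0)

(27, -13, 0)


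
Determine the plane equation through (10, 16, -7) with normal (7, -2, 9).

The plane through P with normal n = (a, b, c) satisfies n·(r - P) = 0,
i.e. ax + by + cz = a·x₀ + b·y₀ + c·z₀.
d = 7·10 + (-2)·16 + 9·(-7)
  = 70 - 32 - 63
  = -25
Equation: 7x - 2y + 9z = -25

7x - 2y + 9z = -25


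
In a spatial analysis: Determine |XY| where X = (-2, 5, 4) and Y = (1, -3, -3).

d = √[(x₂-x₁)² + (y₂-y₁)² + (z₂-z₁)²]
  = √[3² + (-8)² + (-7)²]
  = √[9 + 64 + 49]
  = √122
  ≈ 11.05

11.05


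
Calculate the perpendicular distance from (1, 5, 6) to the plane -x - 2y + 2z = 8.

distance = |a·x₀ + b·y₀ + c·z₀ - d| / √(a² + b² + c²)
  = |(-1)·1 + (-2)·5 + 2·6 - 8| / √((-1)² + (-2)² + 2²)
  = |-1 - 10 + 12 - 8| / √(1 + 4 + 4)
  = |-7| / √9
  = 7 / 3
  ≈ 2.333

2.333


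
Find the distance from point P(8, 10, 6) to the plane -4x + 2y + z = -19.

distance = |a·x₀ + b·y₀ + c·z₀ - d| / √(a² + b² + c²)
  = |(-4)·8 + 2·10 + 1·6 - (-19)| / √((-4)² + 2² + 1²)
  = |-32 + 20 + 6 + 19| / √(16 + 4 + 1)
  = |13| / √21
  = 13 / 4.583
  ≈ 2.837

2.837


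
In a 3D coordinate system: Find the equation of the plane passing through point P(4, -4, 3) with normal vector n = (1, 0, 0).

The plane through P with normal n = (a, b, c) satisfies n·(r - P) = 0,
i.e. ax + by + cz = a·x₀ + b·y₀ + c·z₀.
d = 1·4 + 0·(-4) + 0·3
  = 4 + 0 + 0
  = 4
Equation: x = 4

x = 4


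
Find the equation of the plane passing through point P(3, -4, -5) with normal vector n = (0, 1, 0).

The plane through P with normal n = (a, b, c) satisfies n·(r - P) = 0,
i.e. ax + by + cz = a·x₀ + b·y₀ + c·z₀.
d = 0·3 + 1·(-4) + 0·(-5)
  = 0 - 4 + 0
  = -4
Equation: y = -4

y = -4


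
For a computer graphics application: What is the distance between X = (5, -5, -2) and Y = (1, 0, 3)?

d = √[(x₂-x₁)² + (y₂-y₁)² + (z₂-z₁)²]
  = √[(-4)² + 5² + 5²]
  = √[16 + 25 + 25]
  = √66
  ≈ 8.124

8.124


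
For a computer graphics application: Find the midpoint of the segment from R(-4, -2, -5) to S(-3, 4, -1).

M = ((x₁+x₂)/2, (y₁+y₂)/2, (z₁+z₂)/2)
  = ((-4 - 3)/2, (-2 + 4)/2, (-5 - 1)/2)
  = (-7/2, 2/2, -6/2)
  = (-3.5, 1, -3)

(-3.5, 1, -3)


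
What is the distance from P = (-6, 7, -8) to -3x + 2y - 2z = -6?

distance = |a·x₀ + b·y₀ + c·z₀ - d| / √(a² + b² + c²)
  = |(-3)·(-6) + 2·7 + (-2)·(-8) - (-6)| / √((-3)² + 2² + (-2)²)
  = |18 + 14 + 16 + 6| / √(9 + 4 + 4)
  = |54| / √17
  = 54 / 4.123
  ≈ 13.1

13.1


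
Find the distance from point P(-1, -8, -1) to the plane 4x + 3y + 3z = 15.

distance = |a·x₀ + b·y₀ + c·z₀ - d| / √(a² + b² + c²)
  = |4·(-1) + 3·(-8) + 3·(-1) - 15| / √(4² + 3² + 3²)
  = |-4 - 24 - 3 - 15| / √(16 + 9 + 9)
  = |-46| / √34
  = 46 / 5.831
  ≈ 7.889

7.889


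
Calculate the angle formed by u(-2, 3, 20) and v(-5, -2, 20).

u·v = (-2)·(-5) + 3·(-2) + 20·20 = 10 - 6 + 400 = 404
|u| = √((-2)² + 3² + 20²) = √413 ≈ 20.32
|v| = √((-5)² + (-2)² + 20²) = √429 ≈ 20.71
cos θ = (u·v)/(|u||v|) = 404/(20.32·20.71) ≈ 0.9598
θ = arccos(0.9598) ≈ 16.3°

16.3°


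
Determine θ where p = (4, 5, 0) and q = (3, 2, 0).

p·q = 4·3 + 5·2 + 0·0 = 12 + 10 + 0 = 22
|p| = √(4² + 5² + 0²) = √41 ≈ 6.403
|q| = √(3² + 2² + 0²) = √13 ≈ 3.606
cos θ = (p·q)/(|p||q|) = 22/(6.403·3.606) ≈ 0.9529
θ = arccos(0.9529) ≈ 17.65°

17.65°


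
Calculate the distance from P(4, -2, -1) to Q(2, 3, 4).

d = √[(x₂-x₁)² + (y₂-y₁)² + (z₂-z₁)²]
  = √[(-2)² + 5² + 5²]
  = √[4 + 25 + 25]
  = √54
  ≈ 7.348

7.348


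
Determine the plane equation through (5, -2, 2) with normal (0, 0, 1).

The plane through P with normal n = (a, b, c) satisfies n·(r - P) = 0,
i.e. ax + by + cz = a·x₀ + b·y₀ + c·z₀.
d = 0·5 + 0·(-2) + 1·2
  = 0 + 0 + 2
  = 2
Equation: z = 2

z = 2


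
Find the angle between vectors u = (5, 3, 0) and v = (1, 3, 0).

u·v = 5·1 + 3·3 + 0·0 = 5 + 9 + 0 = 14
|u| = √(5² + 3² + 0²) = √34 ≈ 5.831
|v| = √(1² + 3² + 0²) = √10 ≈ 3.162
cos θ = (u·v)/(|u||v|) = 14/(5.831·3.162) ≈ 0.7593
θ = arccos(0.7593) ≈ 40.6°

40.6°


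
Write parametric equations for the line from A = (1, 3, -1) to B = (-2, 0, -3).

Direction vector d = B - A = (-2 - 1, 0 - 3, -3 + 1) = (-3, -3, -2)
Parametric form r = A + t·d:
x = 1 - 3t, y = 3 - 3t, z = -1 - 2t

x = 1 - 3t, y = 3 - 3t, z = -1 - 2t


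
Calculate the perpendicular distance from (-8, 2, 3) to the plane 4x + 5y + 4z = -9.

distance = |a·x₀ + b·y₀ + c·z₀ - d| / √(a² + b² + c²)
  = |4·(-8) + 5·2 + 4·3 - (-9)| / √(4² + 5² + 4²)
  = |-32 + 10 + 12 + 9| / √(16 + 25 + 16)
  = |-1| / √57
  = 1 / 7.55
  ≈ 0.1325

0.1325


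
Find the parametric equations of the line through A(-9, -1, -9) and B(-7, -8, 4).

Direction vector d = B - A = (-7 + 9, -8 + 1, 4 + 9) = (2, -7, 13)
Parametric form r = A + t·d:
x = -9 + 2t, y = -1 - 7t, z = -9 + 13t

x = -9 + 2t, y = -1 - 7t, z = -9 + 13t


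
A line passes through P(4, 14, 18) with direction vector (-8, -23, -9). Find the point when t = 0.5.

P(t) = P + t·d
  = (4 + (-8)·0.5, 14 + (-23)·0.5, 18 + (-9)·0.5)
  = (4 - 4, 14 - 11.5, 18 - 4.5)
  = (0, 2.5, 13.5)

(0, 2.5, 13.5)


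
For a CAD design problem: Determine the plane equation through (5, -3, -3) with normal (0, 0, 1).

The plane through P with normal n = (a, b, c) satisfies n·(r - P) = 0,
i.e. ax + by + cz = a·x₀ + b·y₀ + c·z₀.
d = 0·5 + 0·(-3) + 1·(-3)
  = 0 + 0 - 3
  = -3
Equation: z = -3

z = -3


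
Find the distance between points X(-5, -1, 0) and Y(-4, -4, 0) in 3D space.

d = √[(x₂-x₁)² + (y₂-y₁)² + (z₂-z₁)²]
  = √[1² + (-3)² + 0²]
  = √[1 + 9 + 0]
  = √10
  ≈ 3.162

3.162


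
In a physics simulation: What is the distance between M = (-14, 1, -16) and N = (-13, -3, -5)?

d = √[(x₂-x₁)² + (y₂-y₁)² + (z₂-z₁)²]
  = √[1² + (-4)² + 11²]
  = √[1 + 16 + 121]
  = √138
  ≈ 11.75

11.75


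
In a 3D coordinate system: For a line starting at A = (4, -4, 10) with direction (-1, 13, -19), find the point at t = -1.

P(t) = A + t·d
  = (4 + (-1)·(-1), -4 + 13·(-1), 10 + (-19)·(-1))
  = (4 + 1, -4 - 13, 10 + 19)
  = (5, -17, 29)

(5, -17, 29)


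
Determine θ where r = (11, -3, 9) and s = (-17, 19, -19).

r·s = 11·(-17) + (-3)·19 + 9·(-19) = -187 - 57 - 171 = -415
|r| = √(11² + (-3)² + 9²) = √211 ≈ 14.53
|s| = √((-17)² + 19² + (-19)²) = √1011 ≈ 31.8
cos θ = (r·s)/(|r||s|) = -415/(14.53·31.8) ≈ -0.8985
θ = arccos(-0.8985) ≈ 154°

154°


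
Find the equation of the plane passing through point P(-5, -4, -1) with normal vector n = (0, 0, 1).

The plane through P with normal n = (a, b, c) satisfies n·(r - P) = 0,
i.e. ax + by + cz = a·x₀ + b·y₀ + c·z₀.
d = 0·(-5) + 0·(-4) + 1·(-1)
  = 0 + 0 - 1
  = -1
Equation: z = -1

z = -1


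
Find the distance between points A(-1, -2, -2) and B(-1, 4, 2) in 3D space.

d = √[(x₂-x₁)² + (y₂-y₁)² + (z₂-z₁)²]
  = √[0² + 6² + 4²]
  = √[0 + 36 + 16]
  = √52
  ≈ 7.211

7.211


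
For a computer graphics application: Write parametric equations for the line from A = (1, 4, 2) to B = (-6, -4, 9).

Direction vector d = B - A = (-6 - 1, -4 - 4, 9 - 2) = (-7, -8, 7)
Parametric form r = A + t·d:
x = 1 - 7t, y = 4 - 8t, z = 2 + 7t

x = 1 - 7t, y = 4 - 8t, z = 2 + 7t


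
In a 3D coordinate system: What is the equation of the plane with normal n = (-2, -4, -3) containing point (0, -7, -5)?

The plane through P with normal n = (a, b, c) satisfies n·(r - P) = 0,
i.e. ax + by + cz = a·x₀ + b·y₀ + c·z₀.
d = (-2)·0 + (-4)·(-7) + (-3)·(-5)
  = 0 + 28 + 15
  = 43
Equation: -2x - 4y - 3z = 43

-2x - 4y - 3z = 43


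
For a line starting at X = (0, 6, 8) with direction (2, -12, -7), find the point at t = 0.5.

P(t) = X + t·d
  = (0 + 2·0.5, 6 + (-12)·0.5, 8 + (-7)·0.5)
  = (0 + 1, 6 - 6, 8 - 3.5)
  = (1, 0, 4.5)

(1, 0, 4.5)


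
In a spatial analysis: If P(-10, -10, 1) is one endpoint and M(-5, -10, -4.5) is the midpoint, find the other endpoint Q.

Q = 2M - P
  = (2·(-5) - (-10), 2·(-10) - (-10), 2·(-4.5) - 1)
  = (-10 + 10, -20 + 10, -9 - 1)
  = (0, -10, -10)

(0, -10, -10)


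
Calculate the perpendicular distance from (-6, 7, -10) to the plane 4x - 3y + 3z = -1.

distance = |a·x₀ + b·y₀ + c·z₀ - d| / √(a² + b² + c²)
  = |4·(-6) + (-3)·7 + 3·(-10) - (-1)| / √(4² + (-3)² + 3²)
  = |-24 - 21 - 30 + 1| / √(16 + 9 + 9)
  = |-74| / √34
  = 74 / 5.831
  ≈ 12.69

12.69


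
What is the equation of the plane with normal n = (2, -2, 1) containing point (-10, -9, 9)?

The plane through P with normal n = (a, b, c) satisfies n·(r - P) = 0,
i.e. ax + by + cz = a·x₀ + b·y₀ + c·z₀.
d = 2·(-10) + (-2)·(-9) + 1·9
  = -20 + 18 + 9
  = 7
Equation: 2x - 2y + z = 7

2x - 2y + z = 7


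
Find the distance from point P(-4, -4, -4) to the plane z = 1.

distance = |a·x₀ + b·y₀ + c·z₀ - d| / √(a² + b² + c²)
  = |0·(-4) + 0·(-4) + 1·(-4) - 1| / √(0² + 0² + 1²)
  = |0 + 0 - 4 - 1| / √(0 + 0 + 1)
  = |-5| / √1
  = 5 / 1
  ≈ 5

5


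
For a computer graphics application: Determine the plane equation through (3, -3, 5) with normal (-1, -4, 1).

The plane through P with normal n = (a, b, c) satisfies n·(r - P) = 0,
i.e. ax + by + cz = a·x₀ + b·y₀ + c·z₀.
d = (-1)·3 + (-4)·(-3) + 1·5
  = -3 + 12 + 5
  = 14
Equation: -x - 4y + z = 14

-x - 4y + z = 14


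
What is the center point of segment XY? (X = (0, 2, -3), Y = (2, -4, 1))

M = ((x₁+x₂)/2, (y₁+y₂)/2, (z₁+z₂)/2)
  = ((0 + 2)/2, (2 - 4)/2, (-3 + 1)/2)
  = (2/2, -2/2, -2/2)
  = (1, -1, -1)

(1, -1, -1)


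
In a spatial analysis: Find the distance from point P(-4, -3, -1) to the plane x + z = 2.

distance = |a·x₀ + b·y₀ + c·z₀ - d| / √(a² + b² + c²)
  = |1·(-4) + 0·(-3) + 1·(-1) - 2| / √(1² + 0² + 1²)
  = |-4 + 0 - 1 - 2| / √(1 + 0 + 1)
  = |-7| / √2
  = 7 / 1.414
  ≈ 4.95

4.95


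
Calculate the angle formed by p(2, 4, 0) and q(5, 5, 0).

p·q = 2·5 + 4·5 + 0·0 = 10 + 20 + 0 = 30
|p| = √(2² + 4² + 0²) = √20 ≈ 4.472
|q| = √(5² + 5² + 0²) = √50 ≈ 7.071
cos θ = (p·q)/(|p||q|) = 30/(4.472·7.071) ≈ 0.9487
θ = arccos(0.9487) ≈ 18.43°

18.43°


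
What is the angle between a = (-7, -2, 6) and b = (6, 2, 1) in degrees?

a·b = (-7)·6 + (-2)·2 + 6·1 = -42 - 4 + 6 = -40
|a| = √((-7)² + (-2)² + 6²) = √89 ≈ 9.434
|b| = √(6² + 2² + 1²) = √41 ≈ 6.403
cos θ = (a·b)/(|a||b|) = -40/(9.434·6.403) ≈ -0.6622
θ = arccos(-0.6622) ≈ 131.5°

131.5°


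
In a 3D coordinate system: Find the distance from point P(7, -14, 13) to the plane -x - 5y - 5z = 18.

distance = |a·x₀ + b·y₀ + c·z₀ - d| / √(a² + b² + c²)
  = |(-1)·7 + (-5)·(-14) + (-5)·13 - 18| / √((-1)² + (-5)² + (-5)²)
  = |-7 + 70 - 65 - 18| / √(1 + 25 + 25)
  = |-20| / √51
  = 20 / 7.141
  ≈ 2.801

2.801


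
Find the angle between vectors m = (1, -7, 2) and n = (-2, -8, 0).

m·n = 1·(-2) + (-7)·(-8) + 2·0 = -2 + 56 + 0 = 54
|m| = √(1² + (-7)² + 2²) = √54 ≈ 7.348
|n| = √((-2)² + (-8)² + 0²) = √68 ≈ 8.246
cos θ = (m·n)/(|m||n|) = 54/(7.348·8.246) ≈ 0.8911
θ = arccos(0.8911) ≈ 26.98°

26.98°
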